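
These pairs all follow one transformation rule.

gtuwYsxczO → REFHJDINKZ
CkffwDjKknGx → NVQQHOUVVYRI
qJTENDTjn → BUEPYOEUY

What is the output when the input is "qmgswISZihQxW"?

What's happening: shift every letter 11 places forward in the alphabet (wrapping around), then convert every letter to uppercase.
Working it through for "qmgswISZihQxW": intermediate "bxrdhTDKtsBiH", final "BXRDHTDKTSBIH".
(Check on "gtuwYsxczO": → "refhJdinkZ" → "REFHJDINKZ" ✓)

BXRDHTDKTSBIH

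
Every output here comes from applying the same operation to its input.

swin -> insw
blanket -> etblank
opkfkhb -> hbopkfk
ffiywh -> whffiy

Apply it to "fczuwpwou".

oufczuwpw

Each output is the input with this applied: move the last 2 characters to the front (rotate right by 2).
So "fczuwpwou" becomes "oufczuwpw".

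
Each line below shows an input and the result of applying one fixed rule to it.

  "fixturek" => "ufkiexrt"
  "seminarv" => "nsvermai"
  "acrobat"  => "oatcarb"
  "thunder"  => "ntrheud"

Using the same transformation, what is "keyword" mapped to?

wkderyo

What's happening: take characters alternately from the front and the back (1st, last, 2nd, 2nd-last, ...), then move the last character to the front.
Starting from "keyword": after the first operation, "kderyow"; after the second, "wkderyo".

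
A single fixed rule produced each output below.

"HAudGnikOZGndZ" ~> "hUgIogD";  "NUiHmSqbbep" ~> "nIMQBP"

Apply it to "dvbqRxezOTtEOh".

Each output is the input with this applied: keep every other character starting from the first (positions 1st, 3rd, 5th, ...), then flip the case of every letter.
Applying that to "dvbqRxezOTtEOh" gives "DBrEoTo".

DBrEoTo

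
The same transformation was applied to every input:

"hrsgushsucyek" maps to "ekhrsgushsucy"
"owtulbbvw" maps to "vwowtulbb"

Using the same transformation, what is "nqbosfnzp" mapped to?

zpnqbosfn

The transformation: move the last 2 characters to the front (rotate right by 2).
"nqbosfnzp" → "zpnqbosfn".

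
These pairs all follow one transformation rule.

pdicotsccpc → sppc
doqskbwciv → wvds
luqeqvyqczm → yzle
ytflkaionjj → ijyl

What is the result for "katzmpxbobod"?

Rule — keep one character in every 3, starting at position 1 (positions 1st, 4th, 7th, ...), then swap the front and back halves of the string.
"katzmpxbobod" → "kzxb" → "xbkz".

xbkz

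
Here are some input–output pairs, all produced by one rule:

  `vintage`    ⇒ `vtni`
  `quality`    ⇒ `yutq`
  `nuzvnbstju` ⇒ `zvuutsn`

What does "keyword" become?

Rule — sort the characters into reverse alphabetical order, then delete the last 3 characters.
Working it through for "keyword": intermediate "ywroked", final "ywro".

ywro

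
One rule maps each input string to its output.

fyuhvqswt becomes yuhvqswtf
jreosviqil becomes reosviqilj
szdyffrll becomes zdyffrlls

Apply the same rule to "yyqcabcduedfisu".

Each output is the input with this applied: move the first character to the end.
So "yyqcabcduedfisu" becomes "yqcabcduedfisuy".

yqcabcduedfisuy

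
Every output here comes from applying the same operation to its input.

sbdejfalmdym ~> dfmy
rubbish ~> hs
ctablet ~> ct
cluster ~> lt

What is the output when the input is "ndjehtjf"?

The rule is to sort the characters into alphabetical order, then keep one character in every 3, starting at position 3 (positions 3rd, 6th, 9th, ...).
For "ndjehtjf", step one produces "defhjjnt"; step two turns that into "fj".

fj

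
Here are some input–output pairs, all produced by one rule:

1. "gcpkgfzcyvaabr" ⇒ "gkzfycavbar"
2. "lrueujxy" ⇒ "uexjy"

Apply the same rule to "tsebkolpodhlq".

The pattern: delete the first 3 characters, then swap each adjacent pair of characters (1↔2, 3↔4, ...).
"tsebkolpodhlq" → "kbloophdql".
(Check on "lrueujxy": → "eujxy" → "uexjy" ✓)

kbloophdql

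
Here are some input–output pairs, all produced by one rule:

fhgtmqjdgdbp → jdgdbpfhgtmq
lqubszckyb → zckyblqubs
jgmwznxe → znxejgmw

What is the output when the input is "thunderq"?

derqthun

What's happening: swap the front and back halves of the string.
For "thunderq" the result is "derqthun".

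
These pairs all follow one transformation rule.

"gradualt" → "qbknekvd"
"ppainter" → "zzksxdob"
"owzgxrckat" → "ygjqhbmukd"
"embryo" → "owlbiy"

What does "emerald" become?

What's happening: shift every letter 10 places forward in the alphabet (wrapping around).
For "emerald" the result is "owobkvn".

owobkvn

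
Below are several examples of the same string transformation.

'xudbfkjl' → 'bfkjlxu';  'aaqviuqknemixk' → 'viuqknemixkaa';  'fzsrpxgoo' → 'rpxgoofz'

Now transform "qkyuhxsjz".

uhxsjzqk

The rule is to move the first 3 characters to the end (rotate left by 3), then delete the last character.
For "qkyuhxsjz", step one produces "uhxsjzqky"; step two turns that into "uhxsjzqk".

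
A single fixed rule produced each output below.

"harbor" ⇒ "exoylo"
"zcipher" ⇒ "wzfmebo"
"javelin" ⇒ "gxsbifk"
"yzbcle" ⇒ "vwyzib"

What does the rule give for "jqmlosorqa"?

Each output is the input with this applied: shift every letter 3 places backward in the alphabet (wrapping around).
For "jqmlosorqa" the result is "gnjilplonx".

gnjilplonx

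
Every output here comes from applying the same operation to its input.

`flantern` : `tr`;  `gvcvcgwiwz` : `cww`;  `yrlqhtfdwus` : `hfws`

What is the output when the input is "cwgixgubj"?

xuj

The pattern: delete the first 3 characters, then keep every other character starting from the second (positions 2nd, 4th, 6th, ...).
On "cwgixgubj": the first step gives "ixgubj", and the second then gives "xuj".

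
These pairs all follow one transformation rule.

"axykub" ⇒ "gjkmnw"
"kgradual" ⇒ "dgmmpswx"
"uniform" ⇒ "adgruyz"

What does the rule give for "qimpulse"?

bcegquxy

The transformation: shift every letter 12 places forward in the alphabet (wrapping around), then sort the characters into alphabetical order.
"qimpulse" → "cuybgxeq" → "bcegquxy".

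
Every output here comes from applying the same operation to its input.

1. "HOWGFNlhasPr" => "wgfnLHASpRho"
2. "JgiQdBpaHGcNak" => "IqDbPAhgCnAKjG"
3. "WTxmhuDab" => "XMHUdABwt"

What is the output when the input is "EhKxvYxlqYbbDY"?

Each output is the input with this applied: move the first 2 characters to the end (rotate left by 2), then flip the case of every letter.
On "EhKxvYxlqYbbDY" that produces "kXVyXLQyBBdyeH".

kXVyXLQyBBdyeH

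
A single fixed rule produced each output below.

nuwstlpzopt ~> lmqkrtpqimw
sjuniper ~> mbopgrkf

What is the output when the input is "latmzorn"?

The rule is to move the last 3 characters to the front (rotate right by 3), then shift every letter 3 places backward in the alphabet (wrapping around).
Working it through for "latmzorn": intermediate "ornlatmz", final "lokixqjw".

lokixqjw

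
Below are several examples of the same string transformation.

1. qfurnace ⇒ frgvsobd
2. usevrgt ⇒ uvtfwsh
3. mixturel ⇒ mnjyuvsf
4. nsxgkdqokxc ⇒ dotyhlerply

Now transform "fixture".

What's happening: shift every letter 1 place forward in the alphabet (wrapping around), then move the last character to the front.
"fixture" → "gjyuvsf" → "fgjyuvs".

fgjyuvs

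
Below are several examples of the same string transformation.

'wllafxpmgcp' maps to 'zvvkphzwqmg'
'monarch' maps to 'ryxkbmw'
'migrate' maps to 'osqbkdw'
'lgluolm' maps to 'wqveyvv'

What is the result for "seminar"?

bowsxkc

In each case the input is transformed by: shift every letter 10 places forward in the alphabet (wrapping around), then swap the first and last characters.
On "seminar": the first step gives "cowsxkb", and the second then gives "bowsxkc".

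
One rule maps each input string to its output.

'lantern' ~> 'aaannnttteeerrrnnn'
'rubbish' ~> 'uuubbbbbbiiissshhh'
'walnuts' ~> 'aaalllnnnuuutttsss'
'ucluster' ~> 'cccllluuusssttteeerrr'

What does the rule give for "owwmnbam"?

Looking at the pairs, the operation is to delete the first character, then repeat every character 3 times.
For "owwmnbam", step one produces "wwmnbam"; step two turns that into "wwwwwwmmmnnnbbbaaammm".

wwwwwwmmmnnnbbbaaammm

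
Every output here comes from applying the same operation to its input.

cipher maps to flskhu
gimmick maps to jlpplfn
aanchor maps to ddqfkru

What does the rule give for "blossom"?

eorvvrp

What's happening: shift every letter 3 places forward in the alphabet (wrapping around).
So "blossom" becomes "eorvvrp".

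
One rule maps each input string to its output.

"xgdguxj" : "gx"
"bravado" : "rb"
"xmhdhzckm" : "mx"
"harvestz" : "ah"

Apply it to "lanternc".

al

The pattern: swap each adjacent pair of characters (1↔2, 3↔4, ...), then keep only the first 2 characters.
Starting from "lanternc": after the first operation, "altnrecn"; after the second, "al".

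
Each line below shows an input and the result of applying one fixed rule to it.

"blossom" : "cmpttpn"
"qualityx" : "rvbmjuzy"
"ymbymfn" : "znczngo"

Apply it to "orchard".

The transformation: shift every letter 1 place forward in the alphabet (wrapping around).
"orchard" → "psdibse".

psdibse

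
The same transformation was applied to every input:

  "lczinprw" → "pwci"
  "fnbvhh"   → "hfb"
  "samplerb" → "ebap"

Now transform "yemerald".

Each output is the input with this applied: swap the front and back halves of the string, then keep every other character starting from the second (positions 2nd, 4th, 6th, ...).
Applying both steps to "yemerald": "raldyeme", then "adee".
(Check on "samplerb": → "lerbsamp" → "ebap" ✓)

adee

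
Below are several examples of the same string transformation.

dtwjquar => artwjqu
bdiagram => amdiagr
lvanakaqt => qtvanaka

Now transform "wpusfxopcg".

What's happening: delete the first character, then move the last 2 characters to the front (rotate right by 2).
"wpusfxopcg" → "pusfxopcg" → "cgpusfxop".

cgpusfxop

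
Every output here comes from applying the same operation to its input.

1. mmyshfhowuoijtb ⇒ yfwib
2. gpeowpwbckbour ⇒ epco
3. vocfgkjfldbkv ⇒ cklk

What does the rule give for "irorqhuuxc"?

The rule is to keep one character in every 3, starting at position 3 (positions 3rd, 6th, 9th, ...).
So "irorqhuuxc" becomes "ohx".

ohx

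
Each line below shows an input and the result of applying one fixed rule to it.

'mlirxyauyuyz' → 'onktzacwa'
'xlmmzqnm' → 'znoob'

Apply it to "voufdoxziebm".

xqwhfqzbk

Rule — delete the last 3 characters, then shift every letter 2 places forward in the alphabet (wrapping around).
For "voufdoxziebm", step one produces "voufdoxzi"; step two turns that into "xqwhfqzbk".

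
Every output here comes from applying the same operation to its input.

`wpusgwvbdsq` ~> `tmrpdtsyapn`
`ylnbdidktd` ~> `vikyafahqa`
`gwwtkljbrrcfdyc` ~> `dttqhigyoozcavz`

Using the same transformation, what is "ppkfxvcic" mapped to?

The rule is to shift every letter 3 places backward in the alphabet (wrapping around).
"ppkfxvcic" → "mmhcuszfz".

mmhcuszfz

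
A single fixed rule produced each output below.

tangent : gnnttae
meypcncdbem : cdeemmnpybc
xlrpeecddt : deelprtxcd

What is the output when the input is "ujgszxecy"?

Each output is the input with this applied: sort the characters into alphabetical order, then move the first 2 characters to the end (rotate left by 2).
On "ujgszxecy": the first step gives "cegjsuxyz", and the second then gives "gjsuxyzce".
(Check on "meypcncdbem": → "bccdeemmnpy" → "cdeemmnpybc" ✓)

gjsuxyzce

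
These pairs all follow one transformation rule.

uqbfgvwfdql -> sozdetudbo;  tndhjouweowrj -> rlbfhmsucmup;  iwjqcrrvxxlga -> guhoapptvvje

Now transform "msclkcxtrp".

Looking at the pairs, the operation is to shift every letter 2 places backward in the alphabet (wrapping around), then delete the last character.
On "msclkcxtrp": the first step gives "kqajiavrpn", and the second then gives "kqajiavrp".
(Check on "uqbfgvwfdql": → "sozdetudboj" → "sozdetudbo" ✓)

kqajiavrp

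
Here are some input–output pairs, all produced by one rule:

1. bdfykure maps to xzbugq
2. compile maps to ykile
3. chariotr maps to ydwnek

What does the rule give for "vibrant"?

rexnw

The pattern: shift every letter 4 places backward in the alphabet (wrapping around), then delete the last 2 characters.
Starting from "vibrant": after the first operation, "rexnwjp"; after the second, "rexnw".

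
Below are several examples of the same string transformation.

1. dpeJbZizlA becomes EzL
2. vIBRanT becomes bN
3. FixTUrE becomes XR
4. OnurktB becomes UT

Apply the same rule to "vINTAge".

The rule is to flip the case of every letter, then keep one character in every 3, starting at position 3 (positions 3rd, 6th, 9th, ...).
Working it through for "vINTAge": intermediate "VintaGE", final "nG".

nG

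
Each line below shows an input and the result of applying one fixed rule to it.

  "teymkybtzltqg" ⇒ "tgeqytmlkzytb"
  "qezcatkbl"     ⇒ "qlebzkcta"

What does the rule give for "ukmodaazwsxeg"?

ugkemxosdwaza

The transformation: take characters alternately from the front and the back (1st, last, 2nd, 2nd-last, ...).
Doing the same to "ukmodaazwsxeg": "ugkemxosdwaza".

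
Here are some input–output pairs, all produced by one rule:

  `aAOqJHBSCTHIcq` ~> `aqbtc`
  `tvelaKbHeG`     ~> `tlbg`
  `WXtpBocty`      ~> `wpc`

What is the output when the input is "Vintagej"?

vte

The rule is to keep one character in every 3, starting at position 1 (positions 1st, 4th, 7th, ...), then convert every letter to lowercase.
For "Vintagej", step one produces "Vte"; step two turns that into "vte".
(Check on "WXtpBocty": → "Wpc" → "wpc" ✓)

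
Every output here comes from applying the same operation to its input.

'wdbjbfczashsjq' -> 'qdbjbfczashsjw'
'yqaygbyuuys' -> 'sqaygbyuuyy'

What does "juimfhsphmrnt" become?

tuimfhsphmrnj

The transformation: swap the first and last characters.
"juimfhsphmrnt" → "tuimfhsphmrnj".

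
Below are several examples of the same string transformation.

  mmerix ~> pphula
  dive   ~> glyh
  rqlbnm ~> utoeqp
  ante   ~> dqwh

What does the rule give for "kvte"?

Rule — shift every letter 3 places forward in the alphabet (wrapping around).
"kvte" → "nywh".

nywh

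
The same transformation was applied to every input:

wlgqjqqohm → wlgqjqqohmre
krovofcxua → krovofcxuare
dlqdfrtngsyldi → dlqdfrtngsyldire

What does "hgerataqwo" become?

hgerataqwore

The rule is to append "re".
Doing the same to "hgerataqwo": "hgerataqwore".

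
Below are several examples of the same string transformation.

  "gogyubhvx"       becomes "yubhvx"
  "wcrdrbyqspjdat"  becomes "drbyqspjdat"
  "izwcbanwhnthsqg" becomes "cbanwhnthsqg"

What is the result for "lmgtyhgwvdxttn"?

tyhgwvdxttn

What's happening: delete the first 3 characters.
Applying that to "lmgtyhgwvdxttn" gives "tyhgwvdxttn".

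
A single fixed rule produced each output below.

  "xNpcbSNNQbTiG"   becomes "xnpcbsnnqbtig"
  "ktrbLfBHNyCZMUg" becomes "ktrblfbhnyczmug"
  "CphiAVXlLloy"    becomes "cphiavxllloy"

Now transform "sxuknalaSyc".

sxuknalasyc

In each case the input is transformed by: convert every letter to lowercase.
For "sxuknalaSyc" the result is "sxuknalasyc".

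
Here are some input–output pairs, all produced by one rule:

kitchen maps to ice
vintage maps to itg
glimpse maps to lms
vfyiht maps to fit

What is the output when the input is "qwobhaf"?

The transformation: keep every other character starting from the second (positions 2nd, 4th, 6th, ...).
So "qwobhaf" becomes "wba".

wba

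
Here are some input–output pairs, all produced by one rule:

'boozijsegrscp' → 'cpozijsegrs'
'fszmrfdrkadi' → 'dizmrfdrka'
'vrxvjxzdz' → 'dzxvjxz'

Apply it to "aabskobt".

The rule is to delete the first 2 characters, then move the last 2 characters to the front (rotate right by 2).
Working it through for "aabskobt": intermediate "bskobt", final "btbsko".

btbsko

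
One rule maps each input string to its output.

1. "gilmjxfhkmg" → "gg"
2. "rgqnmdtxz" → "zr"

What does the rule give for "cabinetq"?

qc

In each case the input is transformed by: move the first character to the end, then keep only the last 2 characters.
"cabinetq" → "abinetqc" → "qc".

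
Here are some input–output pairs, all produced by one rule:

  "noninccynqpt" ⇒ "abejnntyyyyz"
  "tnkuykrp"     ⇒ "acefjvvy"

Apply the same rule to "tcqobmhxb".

beimmnsxz

The pattern: shift every letter 11 places forward in the alphabet (wrapping around), then sort the characters into alphabetical order.
Working it through for "tcqobmhxb": intermediate "enbzmxsim", final "beimmnsxz".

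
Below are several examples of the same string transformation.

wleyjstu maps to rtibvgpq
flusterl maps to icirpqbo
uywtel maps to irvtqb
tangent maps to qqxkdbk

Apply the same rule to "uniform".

The pattern: move the last character to the front, then shift every letter 3 places backward in the alphabet (wrapping around).
Starting from "uniform": after the first operation, "munifor"; after the second, "jrkfclo".

jrkfclo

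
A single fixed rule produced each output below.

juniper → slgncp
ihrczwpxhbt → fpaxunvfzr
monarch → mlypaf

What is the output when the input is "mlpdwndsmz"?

The transformation: shift every letter 2 places backward in the alphabet (wrapping around), then delete the first character.
"mlpdwndsmz" → "kjnbulbqkx" → "jnbulbqkx".

jnbulbqkx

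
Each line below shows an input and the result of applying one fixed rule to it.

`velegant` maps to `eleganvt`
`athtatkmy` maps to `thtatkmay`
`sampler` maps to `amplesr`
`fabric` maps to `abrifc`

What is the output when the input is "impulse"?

Each output is the input with this applied: swap the first and last characters, then move the first character to the end.
On "impulse": the first step gives "empulsi", and the second then gives "mpulsie".

mpulsie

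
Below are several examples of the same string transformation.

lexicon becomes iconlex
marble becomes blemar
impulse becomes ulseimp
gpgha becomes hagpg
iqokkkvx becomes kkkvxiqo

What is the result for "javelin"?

elinjav

Rule — move the first 3 characters to the end (rotate left by 3).
Applying that to "javelin" gives "elinjav".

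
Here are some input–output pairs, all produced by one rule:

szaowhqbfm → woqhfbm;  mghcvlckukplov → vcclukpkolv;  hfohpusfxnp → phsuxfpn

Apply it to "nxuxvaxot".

vxxato

Looking at the pairs, the operation is to delete the first 3 characters, then swap each adjacent pair of characters (1↔2, 3↔4, ...).
So "nxuxvaxot" becomes "vxxato".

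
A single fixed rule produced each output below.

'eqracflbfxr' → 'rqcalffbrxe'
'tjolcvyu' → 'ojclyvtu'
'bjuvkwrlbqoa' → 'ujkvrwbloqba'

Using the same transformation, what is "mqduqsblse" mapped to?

dqqubsslme

What's happening: move the first character to the end, then swap each adjacent pair of characters (1↔2, 3↔4, ...).
Starting from "mqduqsblse": after the first operation, "qduqsblsem"; after the second, "dqqubsslme".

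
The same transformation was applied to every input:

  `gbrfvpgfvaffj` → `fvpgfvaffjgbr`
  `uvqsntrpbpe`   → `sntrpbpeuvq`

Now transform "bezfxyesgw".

The transformation: move the first 3 characters to the end (rotate left by 3).
Applying that to "bezfxyesgw" gives "fxyesgwbez".

fxyesgwbez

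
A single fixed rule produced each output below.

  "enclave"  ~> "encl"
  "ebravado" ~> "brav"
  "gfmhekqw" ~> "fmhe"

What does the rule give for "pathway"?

What's happening: move the last 3 characters to the front (rotate right by 3), then keep only the last 4 characters.
So "pathway" becomes "path".

path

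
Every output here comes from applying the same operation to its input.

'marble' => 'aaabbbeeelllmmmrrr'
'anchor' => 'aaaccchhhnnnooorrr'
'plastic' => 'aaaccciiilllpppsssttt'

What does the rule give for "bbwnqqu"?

The transformation: sort the characters into alphabetical order, then repeat every character 3 times.
For "bbwnqqu", step one produces "bbnqquw"; step two turns that into "bbbbbbnnnqqqqqquuuwww".

bbbbbbnnnqqqqqquuuwww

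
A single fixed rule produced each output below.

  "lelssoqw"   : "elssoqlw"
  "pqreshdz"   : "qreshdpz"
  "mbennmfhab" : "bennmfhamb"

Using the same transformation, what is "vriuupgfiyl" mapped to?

What's happening: swap the first and last characters, then move the first character to the end.
"vriuupgfiyl" → "lriuupgfiyv" → "riuupgfiyvl".

riuupgfiyvl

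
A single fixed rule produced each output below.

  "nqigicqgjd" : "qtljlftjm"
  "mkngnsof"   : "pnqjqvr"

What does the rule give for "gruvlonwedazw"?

The rule is to delete the last character, then shift every letter 3 places forward in the alphabet (wrapping around).
Starting from "gruvlonwedazw": after the first operation, "gruvlonwedaz"; after the second, "juxyorqzhgdc".

juxyorqzhgdc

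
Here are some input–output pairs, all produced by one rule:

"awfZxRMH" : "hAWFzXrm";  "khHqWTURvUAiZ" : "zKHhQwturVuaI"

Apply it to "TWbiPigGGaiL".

The rule is to move the last character to the front, then flip the case of every letter.
"TWbiPigGGaiL" → "LTWbiPigGGai" → "ltwBIpIGggAI".
(Check on "awfZxRMH": → "HawfZxRM" → "hAWFzXrm" ✓)

ltwBIpIGggAI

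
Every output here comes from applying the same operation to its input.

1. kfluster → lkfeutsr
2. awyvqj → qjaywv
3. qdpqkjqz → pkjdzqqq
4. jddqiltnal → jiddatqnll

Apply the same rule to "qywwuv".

vuqyww

The transformation: sort the characters into reverse alphabetical order, then swap the front and back halves of the string.
On "qywwuv": the first step gives "ywwvuq", and the second then gives "vuqyww".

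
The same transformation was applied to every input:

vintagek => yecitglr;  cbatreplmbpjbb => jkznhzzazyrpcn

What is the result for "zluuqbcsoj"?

zaqmhxjsso

In each case the input is transformed by: swap the front and back halves of the string, then shift every letter 2 places backward in the alphabet (wrapping around).
"zluuqbcsoj" → "bcsojzluuq" → "zaqmhxjsso".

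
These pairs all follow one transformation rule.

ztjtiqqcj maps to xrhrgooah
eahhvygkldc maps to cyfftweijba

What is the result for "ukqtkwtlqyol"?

sioriurjowmj

The rule is to shift every letter 2 places backward in the alphabet (wrapping around).
"ukqtkwtlqyol" → "sioriurjowmj".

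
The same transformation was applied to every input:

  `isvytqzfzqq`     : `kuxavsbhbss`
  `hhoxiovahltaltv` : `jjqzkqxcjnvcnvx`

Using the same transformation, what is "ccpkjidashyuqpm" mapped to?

eermlkfcujawsro

The rule is to shift every letter 2 places forward in the alphabet (wrapping around).
For "ccpkjidashyuqpm" the result is "eermlkfcujawsro".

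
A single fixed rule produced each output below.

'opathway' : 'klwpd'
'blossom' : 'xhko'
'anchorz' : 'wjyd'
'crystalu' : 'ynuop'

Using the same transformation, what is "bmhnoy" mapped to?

The pattern: shift every letter 4 places backward in the alphabet (wrapping around), then delete the last 3 characters.
"bmhnoy" → "xidjku" → "xid".

xid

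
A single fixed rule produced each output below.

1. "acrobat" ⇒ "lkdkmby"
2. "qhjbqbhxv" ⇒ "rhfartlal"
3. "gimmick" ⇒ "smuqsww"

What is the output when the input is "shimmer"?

wobcrsw

Each output is the input with this applied: move the last 3 characters to the front (rotate right by 3), then shift every letter 10 places forward in the alphabet (wrapping around).
Working it through for "shimmer": intermediate "mershim", final "wobcrsw".
(Check on "gimmick": → "ickgimm" → "smuqsww" ✓)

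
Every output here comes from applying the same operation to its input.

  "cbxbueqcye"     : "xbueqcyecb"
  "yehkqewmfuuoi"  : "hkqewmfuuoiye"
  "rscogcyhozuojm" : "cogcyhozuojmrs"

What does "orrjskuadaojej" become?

The pattern: move the first 2 characters to the end (rotate left by 2).
So "orrjskuadaojej" becomes "rjskuadaojejor".

rjskuadaojejor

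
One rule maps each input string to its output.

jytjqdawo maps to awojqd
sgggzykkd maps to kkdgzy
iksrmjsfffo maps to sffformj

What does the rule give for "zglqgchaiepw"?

haiepwqgc

Looking at the pairs, the operation is to delete the first 3 characters, then move the first 3 characters to the end (rotate left by 3).
Starting from "zglqgchaiepw": after the first operation, "qgchaiepw"; after the second, "haiepwqgc".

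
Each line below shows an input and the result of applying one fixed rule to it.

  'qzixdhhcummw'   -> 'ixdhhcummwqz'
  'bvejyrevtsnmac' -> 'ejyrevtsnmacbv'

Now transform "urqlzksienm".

qlzksienmur

What's happening: move the first 2 characters to the end (rotate left by 2).
On "urqlzksienm" that produces "qlzksienmur".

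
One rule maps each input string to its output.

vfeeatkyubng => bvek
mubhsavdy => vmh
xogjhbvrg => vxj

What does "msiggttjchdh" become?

hmgt

Looking at the pairs, the operation is to keep one character in every 3, starting at position 1 (positions 1st, 4th, 7th, ...), then move the last character to the front.
Applying both steps to "msiggttjchdh": "mgth", then "hmgt".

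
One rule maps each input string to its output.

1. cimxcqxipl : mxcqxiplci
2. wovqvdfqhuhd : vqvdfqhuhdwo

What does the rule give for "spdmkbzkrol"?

In each case the input is transformed by: move the first 2 characters to the end (rotate left by 2).
So "spdmkbzkrol" becomes "dmkbzkrolsp".

dmkbzkrolsp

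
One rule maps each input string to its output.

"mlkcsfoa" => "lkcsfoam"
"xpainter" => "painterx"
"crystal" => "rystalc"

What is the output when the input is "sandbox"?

Looking at the pairs, the operation is to move the first character to the end.
"sandbox" → "andboxs".

andboxs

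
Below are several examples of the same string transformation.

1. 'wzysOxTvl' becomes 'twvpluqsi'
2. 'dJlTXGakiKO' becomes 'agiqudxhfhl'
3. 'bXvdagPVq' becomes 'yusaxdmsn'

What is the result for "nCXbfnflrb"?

kzuyckcioy

The transformation: shift every letter 3 places backward in the alphabet (wrapping around), then convert every letter to lowercase.
Applying that to "nCXbfnflrb" gives "kzuyckcioy".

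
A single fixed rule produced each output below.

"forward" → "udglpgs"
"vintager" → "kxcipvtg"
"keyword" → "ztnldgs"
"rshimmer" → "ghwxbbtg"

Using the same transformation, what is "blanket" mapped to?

Looking at the pairs, the operation is to shift every letter 11 places backward in the alphabet (wrapping around).
On "blanket" that produces "qapczti".

qapczti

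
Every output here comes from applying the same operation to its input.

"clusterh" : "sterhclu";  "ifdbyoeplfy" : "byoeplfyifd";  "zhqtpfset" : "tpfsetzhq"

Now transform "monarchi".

archimon

What's happening: move the first 3 characters to the end (rotate left by 3).
Doing the same to "monarchi": "archimon".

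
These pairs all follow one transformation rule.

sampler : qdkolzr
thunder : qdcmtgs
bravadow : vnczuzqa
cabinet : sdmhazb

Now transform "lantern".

mqdsmzk

The rule is to shift every letter 1 place backward in the alphabet (wrapping around), then reverse the string.
Applying both steps to "lantern": "kzmsdqm", then "mqdsmzk".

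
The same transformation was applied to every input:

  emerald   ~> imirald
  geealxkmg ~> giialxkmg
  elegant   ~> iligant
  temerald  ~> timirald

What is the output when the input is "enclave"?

Looking at the pairs, the operation is to replace every "e" with "i".
So "enclave" becomes "inclavi".

inclavi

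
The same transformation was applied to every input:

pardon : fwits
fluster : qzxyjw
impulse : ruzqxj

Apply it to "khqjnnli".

mvossqn

Each output is the input with this applied: delete the first character, then shift every letter 5 places forward in the alphabet (wrapping around).
Applying both steps to "khqjnnli": "hqjnnli", then "mvossqn".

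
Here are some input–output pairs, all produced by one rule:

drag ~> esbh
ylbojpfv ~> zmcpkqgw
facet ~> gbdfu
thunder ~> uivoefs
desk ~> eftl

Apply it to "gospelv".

The rule is to shift every letter 1 place forward in the alphabet (wrapping around).
Doing the same to "gospelv": "hptqfmw".

hptqfmw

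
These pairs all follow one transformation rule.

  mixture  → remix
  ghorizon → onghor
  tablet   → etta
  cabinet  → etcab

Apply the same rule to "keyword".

Rule — move the last 2 characters to the front (rotate right by 2), then delete the last 2 characters.
Applying both steps to "keyword": "rdkeywo", then "rdkey".
(Check on "mixture": → "remixtu" → "remix" ✓)

rdkey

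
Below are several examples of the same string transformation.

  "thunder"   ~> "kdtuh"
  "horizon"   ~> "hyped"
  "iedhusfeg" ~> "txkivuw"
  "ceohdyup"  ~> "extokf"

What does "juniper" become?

What's happening: delete the first 2 characters, then shift every letter 10 places backward in the alphabet (wrapping around).
Starting from "juniper": after the first operation, "niper"; after the second, "dyfuh".

dyfuh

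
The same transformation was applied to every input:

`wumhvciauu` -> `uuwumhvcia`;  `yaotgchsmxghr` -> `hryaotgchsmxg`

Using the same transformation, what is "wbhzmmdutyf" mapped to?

Each output is the input with this applied: move the last 2 characters to the front (rotate right by 2).
So "wbhzmmdutyf" becomes "yfwbhzmmdut".

yfwbhzmmdut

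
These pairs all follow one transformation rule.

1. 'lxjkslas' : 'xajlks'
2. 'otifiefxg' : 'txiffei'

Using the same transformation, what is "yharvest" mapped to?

hsaerv

The pattern: take characters alternately from the front and the back (1st, last, 2nd, 2nd-last, ...), then delete the first 2 characters.
For "yharvest", step one produces "ythsaerv"; step two turns that into "hsaerv".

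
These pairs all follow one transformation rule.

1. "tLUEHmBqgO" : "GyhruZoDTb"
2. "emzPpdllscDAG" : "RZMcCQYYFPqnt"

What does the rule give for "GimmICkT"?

tVZZvpXg

What's happening: shift every letter 13 places forward in the alphabet (wrapping around) — i.e. ROT13, then flip the case of every letter.
Working it through for "GimmICkT": intermediate "TvzzVPxG", final "tVZZvpXg".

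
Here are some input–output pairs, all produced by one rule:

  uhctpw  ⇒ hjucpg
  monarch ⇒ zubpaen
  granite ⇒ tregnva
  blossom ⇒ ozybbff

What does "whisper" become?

jeurvcf

Rule — take characters alternately from the front and the back (1st, last, 2nd, 2nd-last, ...), then shift every letter 13 places forward in the alphabet (wrapping around) — i.e. ROT13.
For "whisper", step one produces "wrheips"; step two turns that into "jeurvcf".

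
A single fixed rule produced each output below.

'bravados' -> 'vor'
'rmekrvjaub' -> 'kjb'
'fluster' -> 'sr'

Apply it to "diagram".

gm

The pattern: move the first 2 characters to the end (rotate left by 2), then keep one character in every 3, starting at position 2 (positions 2nd, 5th, 8th, ...).
On "diagram" that produces "gm".
(Check on "bravados": → "avadosbr" → "vor" ✓)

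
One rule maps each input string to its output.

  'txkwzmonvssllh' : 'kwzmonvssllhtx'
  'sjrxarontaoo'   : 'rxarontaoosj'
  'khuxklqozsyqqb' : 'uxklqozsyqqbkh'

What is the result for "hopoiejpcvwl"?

Rule — move the first 2 characters to the end (rotate left by 2).
For "hopoiejpcvwl" the result is "poiejpcvwlho".

poiejpcvwlho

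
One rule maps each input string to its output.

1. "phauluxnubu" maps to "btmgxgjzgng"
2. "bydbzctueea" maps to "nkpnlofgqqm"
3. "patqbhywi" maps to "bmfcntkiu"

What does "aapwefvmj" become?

The rule is to shift every letter 12 places forward in the alphabet (wrapping around).
"aapwefvmj" → "mmbiqrhyv".

mmbiqrhyv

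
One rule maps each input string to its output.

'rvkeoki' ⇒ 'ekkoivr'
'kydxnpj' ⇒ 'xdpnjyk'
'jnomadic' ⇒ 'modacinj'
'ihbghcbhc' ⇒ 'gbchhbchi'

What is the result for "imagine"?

In each case the input is transformed by: swap each adjacent pair of characters (1↔2, 3↔4, ...), then move the first 2 characters to the end (rotate left by 2).
Doing the same to "imagine": "ganiemi".

ganiemi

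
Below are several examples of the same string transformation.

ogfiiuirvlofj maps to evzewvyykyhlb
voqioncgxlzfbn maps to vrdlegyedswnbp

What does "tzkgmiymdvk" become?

tlajpawcyoc

Each output is the input with this applied: shift every letter 10 places backward in the alphabet (wrapping around), then move the last 3 characters to the front (rotate right by 3).
Working it through for "tzkgmiymdvk": intermediate "jpawcyoctla", final "tlajpawcyoc".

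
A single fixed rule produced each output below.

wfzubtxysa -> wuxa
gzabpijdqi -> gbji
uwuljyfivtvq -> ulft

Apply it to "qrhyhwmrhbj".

What's happening: keep one character in every 3, starting at position 1 (positions 1st, 4th, 7th, ...).
Applying that to "qrhyhwmrhbj" gives "qymb".

qymb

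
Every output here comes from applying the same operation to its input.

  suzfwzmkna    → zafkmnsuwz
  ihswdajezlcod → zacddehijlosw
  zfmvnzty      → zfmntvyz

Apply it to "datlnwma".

The transformation: sort the characters into alphabetical order, then move the last character to the front.
"datlnwma" → "waadlmnt".

waadlmnt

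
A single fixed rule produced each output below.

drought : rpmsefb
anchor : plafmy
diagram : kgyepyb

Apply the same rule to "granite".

cpylgre

The pattern: swap the first and last characters, then shift every letter 2 places backward in the alphabet (wrapping around).
Applying both steps to "granite": "eranitg", then "cpylgre".
(Check on "drought": → "troughd" → "rpmsefb" ✓)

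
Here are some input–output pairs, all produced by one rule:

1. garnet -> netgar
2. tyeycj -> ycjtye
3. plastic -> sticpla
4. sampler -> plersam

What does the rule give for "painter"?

nterpai

Each output is the input with this applied: move the first 3 characters to the end (rotate left by 3).
On "painter" that produces "nterpai".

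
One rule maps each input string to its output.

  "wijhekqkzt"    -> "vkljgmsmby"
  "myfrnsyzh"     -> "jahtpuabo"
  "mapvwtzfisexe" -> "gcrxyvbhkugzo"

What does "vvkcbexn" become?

Looking at the pairs, the operation is to swap the first and last characters, then shift every letter 2 places forward in the alphabet (wrapping around).
Doing the same to "vvkcbexn": "pxmedgzx".
(Check on "wijhekqkzt": → "tijhekqkzw" → "vkljgmsmby" ✓)

pxmedgzx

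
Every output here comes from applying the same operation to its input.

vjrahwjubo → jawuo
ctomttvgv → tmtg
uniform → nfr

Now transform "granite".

rnt

Rule — keep every other character starting from the second (positions 2nd, 4th, 6th, ...).
For "granite" the result is "rnt".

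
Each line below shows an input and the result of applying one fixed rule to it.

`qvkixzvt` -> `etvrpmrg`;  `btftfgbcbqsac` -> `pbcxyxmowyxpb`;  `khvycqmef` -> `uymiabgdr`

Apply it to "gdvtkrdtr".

pgnzpnczr

What's happening: move the first 3 characters to the end (rotate left by 3), then shift every letter 4 places backward in the alphabet (wrapping around).
For "gdvtkrdtr", step one produces "tkrdtrgdv"; step two turns that into "pgnzpnczr".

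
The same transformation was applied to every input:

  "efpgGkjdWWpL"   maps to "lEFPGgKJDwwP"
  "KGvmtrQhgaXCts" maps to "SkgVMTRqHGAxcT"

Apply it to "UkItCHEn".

In each case the input is transformed by: flip the case of every letter, then move the last character to the front.
"UkItCHEn" → "uKiTcheN" → "NuKiTche".
(Check on "efpgGkjdWWpL": → "EFPGgKJDwwPl" → "lEFPGgKJDwwP" ✓)

NuKiTche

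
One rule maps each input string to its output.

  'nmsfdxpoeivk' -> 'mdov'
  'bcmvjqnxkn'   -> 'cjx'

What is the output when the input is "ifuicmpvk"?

fcv

In each case the input is transformed by: keep one character in every 3, starting at position 2 (positions 2nd, 5th, 8th, ...).
So "ifuicmpvk" becomes "fcv".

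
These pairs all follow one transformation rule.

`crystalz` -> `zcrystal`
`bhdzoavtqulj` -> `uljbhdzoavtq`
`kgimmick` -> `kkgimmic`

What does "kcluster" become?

The transformation: move the first 3 characters to the end (rotate left by 3), then swap the front and back halves of the string.
So "kcluster" becomes "rkcluste".

rkcluste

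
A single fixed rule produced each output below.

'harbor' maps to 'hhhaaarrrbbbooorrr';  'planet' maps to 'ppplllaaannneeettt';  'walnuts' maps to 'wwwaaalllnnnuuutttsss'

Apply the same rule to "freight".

fffrrreeeiiiggghhhttt

What's happening: repeat every character 3 times.
For "freight" the result is "fffrrreeeiiiggghhhttt".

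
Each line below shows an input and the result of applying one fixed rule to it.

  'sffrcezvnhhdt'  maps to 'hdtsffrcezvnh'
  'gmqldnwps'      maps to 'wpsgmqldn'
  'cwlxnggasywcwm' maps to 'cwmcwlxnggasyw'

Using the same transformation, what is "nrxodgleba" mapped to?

ebanrxodgl

The rule is to move the last 3 characters to the front (rotate right by 3).
Doing the same to "nrxodgleba": "ebanrxodgl".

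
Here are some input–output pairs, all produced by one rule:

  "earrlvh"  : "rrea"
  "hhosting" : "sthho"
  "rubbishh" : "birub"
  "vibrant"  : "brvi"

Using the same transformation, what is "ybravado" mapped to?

The transformation: delete the last 3 characters, then move the last 2 characters to the front (rotate right by 2).
Applying both steps to "ybravado": "ybrav", then "avybr".

avybr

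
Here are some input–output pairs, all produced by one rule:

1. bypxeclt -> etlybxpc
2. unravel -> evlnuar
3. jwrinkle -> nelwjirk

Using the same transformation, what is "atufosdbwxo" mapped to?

xwotafusobd

What's happening: swap each adjacent pair of characters (1↔2, 3↔4, ...), then move the last 3 characters to the front (rotate right by 3).
Working it through for "atufosdbwxo": intermediate "tafusobdxwo", final "xwotafusobd".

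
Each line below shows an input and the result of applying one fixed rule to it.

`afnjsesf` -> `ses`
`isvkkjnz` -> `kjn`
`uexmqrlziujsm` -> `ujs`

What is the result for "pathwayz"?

way

What's happening: move the last character to the front, then keep only the last 3 characters.
Working it through for "pathwayz": intermediate "zpathway", final "way".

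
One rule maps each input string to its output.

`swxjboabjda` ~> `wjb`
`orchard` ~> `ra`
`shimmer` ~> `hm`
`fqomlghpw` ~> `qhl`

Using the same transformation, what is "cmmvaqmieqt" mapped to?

Each output is the input with this applied: take characters alternately from the front and the back (1st, last, 2nd, 2nd-last, ...), then keep one character in every 3, starting at position 3 (positions 3rd, 6th, 9th, ...).
Working it through for "cmmvaqmieqt": intermediate "ctmqmeviamq", final "mea".
(Check on "fqomlghpw": → "fwqpohmgl" → "qhl" ✓)

mea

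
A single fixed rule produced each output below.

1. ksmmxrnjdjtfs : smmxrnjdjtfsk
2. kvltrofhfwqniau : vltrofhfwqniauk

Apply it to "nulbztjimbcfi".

ulbztjimbcfin

Each output is the input with this applied: move the first character to the end.
Applying that to "nulbztjimbcfi" gives "ulbztjimbcfin".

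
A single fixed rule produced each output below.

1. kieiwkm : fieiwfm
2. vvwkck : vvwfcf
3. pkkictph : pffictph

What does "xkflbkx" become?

xfflbfx

The rule is to replace every "k" with "f".
Applying that to "xkflbkx" gives "xfflbfx".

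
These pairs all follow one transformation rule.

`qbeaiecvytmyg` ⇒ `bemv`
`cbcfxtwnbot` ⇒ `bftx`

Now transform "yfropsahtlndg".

What's happening: sort the characters into alphabetical order, then keep one character in every 3, starting at position 2 (positions 2nd, 5th, 8th, ...).
Applying both steps to "yfropsahtlndg": "adfghlnoprsty", then "dhos".

dhos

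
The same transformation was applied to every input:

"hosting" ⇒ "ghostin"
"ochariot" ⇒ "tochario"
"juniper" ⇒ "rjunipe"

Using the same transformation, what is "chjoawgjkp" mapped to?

pchjoawgjk

Looking at the pairs, the operation is to move the last character to the front.
So "chjoawgjkp" becomes "pchjoawgjk".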